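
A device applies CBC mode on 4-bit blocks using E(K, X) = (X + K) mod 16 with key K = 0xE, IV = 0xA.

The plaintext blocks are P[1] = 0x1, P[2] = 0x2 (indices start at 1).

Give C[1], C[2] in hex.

C[1] = 0x9, C[2] = 0x9

CBC encryption: C_i = E(K, P_i ⊕ C_{i−1}), with C_{0} = IV.
C[1]: P[1] ⊕ 0xA = 0xB; E(K, 0xB) = 0x9.
C[2]: P[2] ⊕ 0x9 = 0xB; E(K, 0xB) = 0x9.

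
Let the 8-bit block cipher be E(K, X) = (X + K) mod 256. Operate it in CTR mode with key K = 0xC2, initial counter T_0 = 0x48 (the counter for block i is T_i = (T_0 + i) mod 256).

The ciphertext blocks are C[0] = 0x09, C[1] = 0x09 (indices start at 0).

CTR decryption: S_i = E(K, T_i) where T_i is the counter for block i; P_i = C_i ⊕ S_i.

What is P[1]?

P[1] = 0x02

P[1]: T = 0x49, S = E(K, T) = 0x0B; 0x09 ⊕ 0x0B = 0x02.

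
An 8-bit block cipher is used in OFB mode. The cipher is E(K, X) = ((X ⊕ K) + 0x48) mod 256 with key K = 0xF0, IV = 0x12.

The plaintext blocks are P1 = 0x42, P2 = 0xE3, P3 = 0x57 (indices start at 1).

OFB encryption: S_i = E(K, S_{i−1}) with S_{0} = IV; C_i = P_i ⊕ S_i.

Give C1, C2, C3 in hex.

C1 = 0x68, C2 = 0xC1, C3 = 0x4D

C1: S = E(K, 0x12) = 0x2A; 0x42 ⊕ 0x2A = 0x68.
C2: S = E(K, 0x2A) = 0x22; 0xE3 ⊕ 0x22 = 0xC1.
C3: S = E(K, 0x22) = 0x1A; 0x57 ⊕ 0x1A = 0x4D.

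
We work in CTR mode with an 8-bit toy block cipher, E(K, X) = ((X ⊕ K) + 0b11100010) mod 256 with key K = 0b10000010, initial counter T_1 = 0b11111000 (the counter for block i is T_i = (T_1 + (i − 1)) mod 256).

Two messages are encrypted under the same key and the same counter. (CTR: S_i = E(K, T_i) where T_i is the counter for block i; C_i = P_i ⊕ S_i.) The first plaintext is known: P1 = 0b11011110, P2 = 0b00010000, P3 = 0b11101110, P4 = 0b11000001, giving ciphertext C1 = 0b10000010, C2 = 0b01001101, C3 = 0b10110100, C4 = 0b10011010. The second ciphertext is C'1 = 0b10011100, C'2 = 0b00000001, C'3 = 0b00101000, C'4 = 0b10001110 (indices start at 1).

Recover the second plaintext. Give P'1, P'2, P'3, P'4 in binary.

P'1 = 0b11000000, P'2 = 0b01011100, P'3 = 0b01110010, P'4 = 0b11010101

In CTR with a reused counter, both messages share the same keystream S_i, so C_i ⊕ C'_i = P_i ⊕ P'_i and thus P'_i = P_i ⊕ C_i ⊕ C'_i.
P'1: 0b11011110 ⊕ 0b10000010 ⊕ 0b10011100 = 0b11000000.
P'2: 0b00010000 ⊕ 0b01001101 ⊕ 0b00000001 = 0b01011100.
P'3: 0b11101110 ⊕ 0b10110100 ⊕ 0b00101000 = 0b01110010.
P'4: 0b11000001 ⊕ 0b10011010 ⊕ 0b10001110 = 0b11010101.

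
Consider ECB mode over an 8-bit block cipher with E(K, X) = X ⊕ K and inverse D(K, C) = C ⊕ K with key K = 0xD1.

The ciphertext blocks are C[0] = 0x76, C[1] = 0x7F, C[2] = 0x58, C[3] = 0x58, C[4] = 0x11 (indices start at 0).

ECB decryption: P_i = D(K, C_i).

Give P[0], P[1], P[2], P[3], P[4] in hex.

P[0]: D(K, 0x76) = 0xA7.
P[1]: D(K, 0x7F) = 0xAE.
P[2]: D(K, 0x58) = 0x89.
P[3]: D(K, 0x58) = 0x89.
P[4]: D(K, 0x11) = 0xC0.

P[0] = 0xA7, P[1] = 0xAE, P[2] = 0x89, P[3] = 0x89, P[4] = 0xC0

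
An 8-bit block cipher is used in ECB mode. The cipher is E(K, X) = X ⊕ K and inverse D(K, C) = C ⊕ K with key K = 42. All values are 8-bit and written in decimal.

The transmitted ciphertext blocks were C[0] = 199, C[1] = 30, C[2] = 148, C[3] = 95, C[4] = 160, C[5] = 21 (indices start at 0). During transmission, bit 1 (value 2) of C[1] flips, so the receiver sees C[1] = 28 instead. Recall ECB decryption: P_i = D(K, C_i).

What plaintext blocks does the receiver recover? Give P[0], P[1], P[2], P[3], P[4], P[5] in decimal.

Only C[1] changed, to 28. In ECB, a change in C_i affects only P_i. Decrypting the received ciphertext:
P[0]: D(K, 199) = 237.
P[1]: D(K, 28) = 54.
P[2]: D(K, 148) = 190.
P[3]: D(K, 95) = 117.
P[4]: D(K, 160) = 138.
P[5]: D(K, 21) = 63.
Blocks that differ from the original plaintext: P[1].

P[0] = 237, P[1] = 54, P[2] = 190, P[3] = 117, P[4] = 138, P[5] = 63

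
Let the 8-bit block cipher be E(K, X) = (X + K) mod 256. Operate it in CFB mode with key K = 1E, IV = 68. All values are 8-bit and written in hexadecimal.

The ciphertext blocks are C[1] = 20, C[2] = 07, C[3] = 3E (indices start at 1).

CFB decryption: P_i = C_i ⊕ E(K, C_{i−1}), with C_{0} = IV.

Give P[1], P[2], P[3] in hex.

P[1]: E(K, 68) = 86; 20 ⊕ 86 = A6.
P[2]: E(K, 20) = 3E; 07 ⊕ 3E = 39.
P[3]: E(K, 07) = 25; 3E ⊕ 25 = 1B.

P[1] = A6, P[2] = 39, P[3] = 1B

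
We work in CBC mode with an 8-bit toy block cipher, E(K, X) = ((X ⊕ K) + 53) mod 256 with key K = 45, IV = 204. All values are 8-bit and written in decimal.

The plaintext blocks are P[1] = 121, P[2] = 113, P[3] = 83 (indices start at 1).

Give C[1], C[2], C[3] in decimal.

CBC encryption: C_i = E(K, P_i ⊕ C_{i−1}), with C_{0} = IV.
C[1]: P[1] ⊕ 204 = 181; E(K, 181) = 205.
C[2]: P[2] ⊕ 205 = 188; E(K, 188) = 198.
C[3]: P[3] ⊕ 198 = 149; E(K, 149) = 237.

C[1] = 205, C[2] = 198, C[3] = 237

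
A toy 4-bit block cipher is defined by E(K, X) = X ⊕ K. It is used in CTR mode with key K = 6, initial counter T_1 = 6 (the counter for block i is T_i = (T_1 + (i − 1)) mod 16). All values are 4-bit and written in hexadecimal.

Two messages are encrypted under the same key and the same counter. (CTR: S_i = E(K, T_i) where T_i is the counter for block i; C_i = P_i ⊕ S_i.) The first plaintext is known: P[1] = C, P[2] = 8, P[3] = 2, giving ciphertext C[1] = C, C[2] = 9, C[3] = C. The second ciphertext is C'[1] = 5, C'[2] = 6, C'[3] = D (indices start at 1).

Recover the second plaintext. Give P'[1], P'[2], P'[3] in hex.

In CTR with a reused counter, both messages share the same keystream S_i, so C_i ⊕ C'_i = P_i ⊕ P'_i and thus P'_i = P_i ⊕ C_i ⊕ C'_i.
P'[1]: C ⊕ C ⊕ 5 = 5.
P'[2]: 8 ⊕ 9 ⊕ 6 = 7.
P'[3]: 2 ⊕ C ⊕ D = 3.

P'[1] = 5, P'[2] = 7, P'[3] = 3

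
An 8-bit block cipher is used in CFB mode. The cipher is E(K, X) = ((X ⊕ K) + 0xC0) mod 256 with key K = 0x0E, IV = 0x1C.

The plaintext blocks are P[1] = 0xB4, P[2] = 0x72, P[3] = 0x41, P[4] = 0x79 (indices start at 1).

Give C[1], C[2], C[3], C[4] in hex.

CFB encryption: C_i = P_i ⊕ E(K, C_{i−1}), with C_{0} = IV.
C[1]: E(K, 0x1C) = 0xD2; 0xB4 ⊕ 0xD2 = 0x66.
C[2]: E(K, 0x66) = 0x28; 0x72 ⊕ 0x28 = 0x5A.
C[3]: E(K, 0x5A) = 0x14; 0x41 ⊕ 0x14 = 0x55.
C[4]: E(K, 0x55) = 0x1B; 0x79 ⊕ 0x1B = 0x62.

C[1] = 0x66, C[2] = 0x5A, C[3] = 0x55, C[4] = 0x62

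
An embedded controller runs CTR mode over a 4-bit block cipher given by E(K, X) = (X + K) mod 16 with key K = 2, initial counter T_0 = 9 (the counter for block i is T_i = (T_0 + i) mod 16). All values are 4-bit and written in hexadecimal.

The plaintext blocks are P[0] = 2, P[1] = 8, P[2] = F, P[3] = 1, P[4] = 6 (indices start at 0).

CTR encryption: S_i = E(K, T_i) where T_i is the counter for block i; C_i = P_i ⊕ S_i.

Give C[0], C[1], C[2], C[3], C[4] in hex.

C[0] = 9, C[1] = 4, C[2] = 2, C[3] = F, C[4] = 9

C[0]: T = 9, S = E(K, T) = B; 2 ⊕ B = 9.
C[1]: T = A, S = E(K, T) = C; 8 ⊕ C = 4.
C[2]: T = B, S = E(K, T) = D; F ⊕ D = 2.
C[3]: T = C, S = E(K, T) = E; 1 ⊕ E = F.
C[4]: T = D, S = E(K, T) = F; 6 ⊕ F = 9.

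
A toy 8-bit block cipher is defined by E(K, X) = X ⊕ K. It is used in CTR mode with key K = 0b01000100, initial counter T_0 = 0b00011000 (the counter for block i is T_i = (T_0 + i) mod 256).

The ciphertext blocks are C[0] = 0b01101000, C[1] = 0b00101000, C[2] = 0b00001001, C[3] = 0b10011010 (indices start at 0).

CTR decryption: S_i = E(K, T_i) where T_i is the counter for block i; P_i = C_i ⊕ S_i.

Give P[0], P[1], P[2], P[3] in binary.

P[0]: T = 0b00011000, S = E(K, T) = 0b01011100; 0b01101000 ⊕ 0b01011100 = 0b00110100.
P[1]: T = 0b00011001, S = E(K, T) = 0b01011101; 0b00101000 ⊕ 0b01011101 = 0b01110101.
P[2]: T = 0b00011010, S = E(K, T) = 0b01011110; 0b00001001 ⊕ 0b01011110 = 0b01010111.
P[3]: T = 0b00011011, S = E(K, T) = 0b01011111; 0b10011010 ⊕ 0b01011111 = 0b11000101.

P[0] = 0b00110100, P[1] = 0b01110101, P[2] = 0b01010111, P[3] = 0b11000101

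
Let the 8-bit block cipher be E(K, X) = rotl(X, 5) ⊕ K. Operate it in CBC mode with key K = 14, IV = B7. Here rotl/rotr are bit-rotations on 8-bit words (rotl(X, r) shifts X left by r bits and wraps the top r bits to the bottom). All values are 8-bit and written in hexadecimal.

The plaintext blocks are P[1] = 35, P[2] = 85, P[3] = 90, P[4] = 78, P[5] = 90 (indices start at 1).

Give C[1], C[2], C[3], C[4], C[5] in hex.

C[1] = 44, C[2] = 2C, C[3] = 83, C[4] = 6B, C[5] = 6B

CBC encryption: C_i = E(K, P_i ⊕ C_{i−1}), with C_{0} = IV.
C[1]: P[1] ⊕ B7 = 82; E(K, 82) = 44.
C[2]: P[2] ⊕ 44 = C1; E(K, C1) = 2C.
C[3]: P[3] ⊕ 2C = BC; E(K, BC) = 83.
C[4]: P[4] ⊕ 83 = FB; E(K, FB) = 6B.
C[5]: P[5] ⊕ 6B = FB; E(K, FB) = 6B.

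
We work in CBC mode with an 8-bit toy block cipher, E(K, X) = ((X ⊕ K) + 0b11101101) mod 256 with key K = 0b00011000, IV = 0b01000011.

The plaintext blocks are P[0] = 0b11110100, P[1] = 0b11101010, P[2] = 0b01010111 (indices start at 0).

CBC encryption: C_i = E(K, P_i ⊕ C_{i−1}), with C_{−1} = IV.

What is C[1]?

C[1] = 0b01011011

C[0]: P[0] ⊕ 0b01000011 = 0b10110111; E(K, 0b10110111) = 0b10011100.
C[1]: P[1] ⊕ 0b10011100 = 0b01110110; E(K, 0b01110110) = 0b01011011.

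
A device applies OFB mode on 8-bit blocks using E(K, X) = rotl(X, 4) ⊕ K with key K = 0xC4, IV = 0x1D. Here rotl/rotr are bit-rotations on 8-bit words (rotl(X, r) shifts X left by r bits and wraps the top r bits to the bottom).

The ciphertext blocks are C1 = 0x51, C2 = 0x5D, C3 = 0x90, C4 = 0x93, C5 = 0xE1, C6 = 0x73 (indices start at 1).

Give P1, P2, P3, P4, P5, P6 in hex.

OFB decryption: S_i = E(K, S_{i−1}) with S_{0} = IV; P_i = C_i ⊕ S_i.
P1: S = E(K, 0x1D) = 0x15; 0x51 ⊕ 0x15 = 0x44.
P2: S = E(K, 0x15) = 0x95; 0x5D ⊕ 0x95 = 0xC8.
P3: S = E(K, 0x95) = 0x9D; 0x90 ⊕ 0x9D = 0x0D.
P4: S = E(K, 0x9D) = 0x1D; 0x93 ⊕ 0x1D = 0x8E.
P5: S = E(K, 0x1D) = 0x15; 0xE1 ⊕ 0x15 = 0xF4.
P6: S = E(K, 0x15) = 0x95; 0x73 ⊕ 0x95 = 0xE6.

P1 = 0x44, P2 = 0xC8, P3 = 0x0D, P4 = 0x8E, P5 = 0xF4, P6 = 0xE6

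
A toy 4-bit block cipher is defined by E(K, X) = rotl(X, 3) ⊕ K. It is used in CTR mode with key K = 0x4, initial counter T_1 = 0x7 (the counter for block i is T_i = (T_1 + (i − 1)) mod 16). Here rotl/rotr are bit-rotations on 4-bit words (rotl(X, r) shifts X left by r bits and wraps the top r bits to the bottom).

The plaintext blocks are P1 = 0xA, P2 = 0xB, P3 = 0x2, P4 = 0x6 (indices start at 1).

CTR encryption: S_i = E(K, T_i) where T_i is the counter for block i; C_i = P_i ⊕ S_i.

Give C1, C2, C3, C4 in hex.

C1: T = 0x7, S = E(K, T) = 0xF; 0xA ⊕ 0xF = 0x5.
C2: T = 0x8, S = E(K, T) = 0x0; 0xB ⊕ 0x0 = 0xB.
C3: T = 0x9, S = E(K, T) = 0x8; 0x2 ⊕ 0x8 = 0xA.
C4: T = 0xA, S = E(K, T) = 0x1; 0x6 ⊕ 0x1 = 0x7.

C1 = 0x5, C2 = 0xB, C3 = 0xA, C4 = 0x7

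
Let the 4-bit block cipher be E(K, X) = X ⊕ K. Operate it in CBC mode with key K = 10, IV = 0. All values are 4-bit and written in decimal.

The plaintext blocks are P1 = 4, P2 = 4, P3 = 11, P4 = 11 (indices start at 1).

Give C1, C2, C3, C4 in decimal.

C1 = 14, C2 = 0, C3 = 1, C4 = 0

CBC encryption: C_i = E(K, P_i ⊕ C_{i−1}), with C_{0} = IV.
C1: P1 ⊕ 0 = 4; E(K, 4) = 14.
C2: P2 ⊕ 14 = 10; E(K, 10) = 0.
C3: P3 ⊕ 0 = 11; E(K, 11) = 1.
C4: P4 ⊕ 1 = 10; E(K, 10) = 0.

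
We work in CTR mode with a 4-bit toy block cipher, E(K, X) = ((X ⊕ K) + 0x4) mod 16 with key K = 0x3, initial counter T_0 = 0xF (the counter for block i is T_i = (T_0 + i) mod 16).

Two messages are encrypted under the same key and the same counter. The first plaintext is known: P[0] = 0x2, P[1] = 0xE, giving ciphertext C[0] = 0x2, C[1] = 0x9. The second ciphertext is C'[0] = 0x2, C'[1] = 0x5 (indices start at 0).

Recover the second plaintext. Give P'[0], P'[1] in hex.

In CTR with a reused counter, both messages share the same keystream S_i, so C_i ⊕ C'_i = P_i ⊕ P'_i and thus P'_i = P_i ⊕ C_i ⊕ C'_i.
P'[0]: 0x2 ⊕ 0x2 ⊕ 0x2 = 0x2.
P'[1]: 0xE ⊕ 0x9 ⊕ 0x5 = 0x2.

P'[0] = 0x2, P'[1] = 0x2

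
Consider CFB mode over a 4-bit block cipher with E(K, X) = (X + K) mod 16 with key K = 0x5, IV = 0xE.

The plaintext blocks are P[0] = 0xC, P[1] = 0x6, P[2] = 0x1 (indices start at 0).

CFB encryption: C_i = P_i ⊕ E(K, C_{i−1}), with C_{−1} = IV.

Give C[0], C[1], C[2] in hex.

C[0] = 0xF, C[1] = 0x2, C[2] = 0x6

C[0]: E(K, 0xE) = 0x3; 0xC ⊕ 0x3 = 0xF.
C[1]: E(K, 0xF) = 0x4; 0x6 ⊕ 0x4 = 0x2.
C[2]: E(K, 0x2) = 0x7; 0x1 ⊕ 0x7 = 0x6.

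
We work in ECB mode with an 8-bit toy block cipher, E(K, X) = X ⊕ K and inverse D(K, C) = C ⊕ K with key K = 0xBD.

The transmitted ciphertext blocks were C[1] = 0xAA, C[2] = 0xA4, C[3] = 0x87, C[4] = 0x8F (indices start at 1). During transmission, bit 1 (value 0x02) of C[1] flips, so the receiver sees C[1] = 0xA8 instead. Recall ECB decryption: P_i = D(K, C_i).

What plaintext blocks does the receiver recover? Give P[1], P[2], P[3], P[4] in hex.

Only C[1] changed, to 0xA8. In ECB, a change in C_i affects only P_i. Decrypting the received ciphertext:
P[1]: D(K, 0xA8) = 0x15.
P[2]: D(K, 0xA4) = 0x19.
P[3]: D(K, 0x87) = 0x3A.
P[4]: D(K, 0x8F) = 0x32.
Blocks that differ from the original plaintext: P[1].

P[1] = 0x15, P[2] = 0x19, P[3] = 0x3A, P[4] = 0x32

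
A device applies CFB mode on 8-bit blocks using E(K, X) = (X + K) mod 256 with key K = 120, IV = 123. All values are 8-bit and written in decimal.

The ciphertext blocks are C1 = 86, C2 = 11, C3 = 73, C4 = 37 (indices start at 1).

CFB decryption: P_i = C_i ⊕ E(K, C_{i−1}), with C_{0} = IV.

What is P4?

P4 = 228

P4: E(K, 73) = 193; 37 ⊕ 193 = 228.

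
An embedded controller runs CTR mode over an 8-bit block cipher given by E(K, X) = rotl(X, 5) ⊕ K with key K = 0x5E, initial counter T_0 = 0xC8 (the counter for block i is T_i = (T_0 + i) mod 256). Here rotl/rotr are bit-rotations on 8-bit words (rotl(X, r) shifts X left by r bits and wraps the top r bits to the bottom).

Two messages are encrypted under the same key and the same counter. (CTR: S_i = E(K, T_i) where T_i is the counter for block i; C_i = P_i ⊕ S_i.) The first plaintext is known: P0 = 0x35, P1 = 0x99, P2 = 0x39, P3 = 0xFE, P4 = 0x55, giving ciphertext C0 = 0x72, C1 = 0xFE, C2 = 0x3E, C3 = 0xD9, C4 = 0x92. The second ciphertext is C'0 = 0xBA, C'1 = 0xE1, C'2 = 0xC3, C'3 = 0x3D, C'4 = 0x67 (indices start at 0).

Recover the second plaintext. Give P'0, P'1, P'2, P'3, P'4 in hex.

P'0 = 0xFD, P'1 = 0x86, P'2 = 0xC4, P'3 = 0x1A, P'4 = 0xA0

In CTR with a reused counter, both messages share the same keystream S_i, so C_i ⊕ C'_i = P_i ⊕ P'_i and thus P'_i = P_i ⊕ C_i ⊕ C'_i.
P'0: 0x35 ⊕ 0x72 ⊕ 0xBA = 0xFD.
P'1: 0x99 ⊕ 0xFE ⊕ 0xE1 = 0x86.
P'2: 0x39 ⊕ 0x3E ⊕ 0xC3 = 0xC4.
P'3: 0xFE ⊕ 0xD9 ⊕ 0x3D = 0x1A.
P'4: 0x55 ⊕ 0x92 ⊕ 0x67 = 0xA0.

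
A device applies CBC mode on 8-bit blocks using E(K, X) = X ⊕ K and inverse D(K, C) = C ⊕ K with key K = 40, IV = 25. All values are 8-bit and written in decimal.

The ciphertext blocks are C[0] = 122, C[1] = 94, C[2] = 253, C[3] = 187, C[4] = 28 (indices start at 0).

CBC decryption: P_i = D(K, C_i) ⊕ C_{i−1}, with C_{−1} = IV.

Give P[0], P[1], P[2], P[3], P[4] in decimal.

P[0]: D(K, 122) = 82; 82 ⊕ 25 = 75.
P[1]: D(K, 94) = 118; 118 ⊕ 122 = 12.
P[2]: D(K, 253) = 213; 213 ⊕ 94 = 139.
P[3]: D(K, 187) = 147; 147 ⊕ 253 = 110.
P[4]: D(K, 28) = 52; 52 ⊕ 187 = 143.

P[0] = 75, P[1] = 12, P[2] = 139, P[3] = 110, P[4] = 143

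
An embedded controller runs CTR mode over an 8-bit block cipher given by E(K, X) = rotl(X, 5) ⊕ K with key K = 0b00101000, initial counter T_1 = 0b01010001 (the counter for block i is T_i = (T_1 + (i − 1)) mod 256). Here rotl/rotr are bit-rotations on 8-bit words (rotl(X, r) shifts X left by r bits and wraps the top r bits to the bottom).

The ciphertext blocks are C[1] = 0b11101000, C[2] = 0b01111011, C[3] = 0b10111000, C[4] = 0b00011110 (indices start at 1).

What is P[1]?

CTR decryption: S_i = E(K, T_i) where T_i is the counter for block i; P_i = C_i ⊕ S_i.
P[1]: T = 0b01010001, S = E(K, T) = 0b00000010; 0b11101000 ⊕ 0b00000010 = 0b11101010.

P[1] = 0b11101010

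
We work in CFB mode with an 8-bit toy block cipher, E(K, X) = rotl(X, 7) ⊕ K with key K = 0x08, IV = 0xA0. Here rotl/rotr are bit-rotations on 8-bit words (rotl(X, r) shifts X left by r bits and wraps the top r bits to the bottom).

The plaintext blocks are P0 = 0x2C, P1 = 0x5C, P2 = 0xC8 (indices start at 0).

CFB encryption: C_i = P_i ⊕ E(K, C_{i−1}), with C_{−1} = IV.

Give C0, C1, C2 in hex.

C0: E(K, 0xA0) = 0x58; 0x2C ⊕ 0x58 = 0x74.
C1: E(K, 0x74) = 0x32; 0x5C ⊕ 0x32 = 0x6E.
C2: E(K, 0x6E) = 0x3F; 0xC8 ⊕ 0x3F = 0xF7.

C0 = 0x74, C1 = 0x6E, C2 = 0xF7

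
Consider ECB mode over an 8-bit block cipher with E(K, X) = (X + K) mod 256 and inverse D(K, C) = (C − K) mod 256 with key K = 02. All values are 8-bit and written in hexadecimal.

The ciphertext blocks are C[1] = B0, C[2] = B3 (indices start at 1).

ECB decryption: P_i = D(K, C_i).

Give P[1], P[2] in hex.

P[1] = AE, P[2] = B1

P[1]: D(K, B0) = AE.
P[2]: D(K, B3) = B1.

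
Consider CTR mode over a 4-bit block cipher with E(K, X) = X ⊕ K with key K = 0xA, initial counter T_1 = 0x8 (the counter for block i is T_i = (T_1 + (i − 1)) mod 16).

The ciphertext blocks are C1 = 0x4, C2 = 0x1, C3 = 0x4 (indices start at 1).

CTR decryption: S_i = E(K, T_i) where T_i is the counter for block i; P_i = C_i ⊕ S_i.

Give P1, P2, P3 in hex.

P1 = 0x6, P2 = 0x2, P3 = 0x4

P1: T = 0x8, S = E(K, T) = 0x2; 0x4 ⊕ 0x2 = 0x6.
P2: T = 0x9, S = E(K, T) = 0x3; 0x1 ⊕ 0x3 = 0x2.
P3: T = 0xA, S = E(K, T) = 0x0; 0x4 ⊕ 0x0 = 0x4.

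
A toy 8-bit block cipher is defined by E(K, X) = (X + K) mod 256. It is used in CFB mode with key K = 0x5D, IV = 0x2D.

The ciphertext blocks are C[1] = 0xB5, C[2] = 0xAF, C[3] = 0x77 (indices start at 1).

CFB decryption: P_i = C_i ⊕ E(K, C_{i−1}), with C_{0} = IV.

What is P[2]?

P[2] = 0xBD

P[2]: E(K, 0xB5) = 0x12; 0xAF ⊕ 0x12 = 0xBD.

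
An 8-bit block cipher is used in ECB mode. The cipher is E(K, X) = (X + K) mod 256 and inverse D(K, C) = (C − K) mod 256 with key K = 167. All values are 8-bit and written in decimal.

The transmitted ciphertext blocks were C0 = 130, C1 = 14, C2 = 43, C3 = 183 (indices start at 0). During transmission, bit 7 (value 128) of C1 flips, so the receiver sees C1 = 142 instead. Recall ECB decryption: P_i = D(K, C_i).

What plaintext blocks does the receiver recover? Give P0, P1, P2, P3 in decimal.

Only C1 changed, to 142. In ECB, a change in C_i affects only P_i. Decrypting the received ciphertext:
P0: D(K, 130) = 219.
P1: D(K, 142) = 231.
P2: D(K, 43) = 132.
P3: D(K, 183) = 16.
Blocks that differ from the original plaintext: P1.

P0 = 219, P1 = 231, P2 = 132, P3 = 16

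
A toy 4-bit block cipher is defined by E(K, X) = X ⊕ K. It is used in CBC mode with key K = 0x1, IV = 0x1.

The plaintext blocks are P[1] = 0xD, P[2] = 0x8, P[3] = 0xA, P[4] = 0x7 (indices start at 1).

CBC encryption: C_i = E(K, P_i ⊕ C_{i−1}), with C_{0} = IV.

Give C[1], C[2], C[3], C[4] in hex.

C[1] = 0xD, C[2] = 0x4, C[3] = 0xF, C[4] = 0x9

C[1]: P[1] ⊕ 0x1 = 0xC; E(K, 0xC) = 0xD.
C[2]: P[2] ⊕ 0xD = 0x5; E(K, 0x5) = 0x4.
C[3]: P[3] ⊕ 0x4 = 0xE; E(K, 0xE) = 0xF.
C[4]: P[4] ⊕ 0xF = 0x8; E(K, 0x8) = 0x9.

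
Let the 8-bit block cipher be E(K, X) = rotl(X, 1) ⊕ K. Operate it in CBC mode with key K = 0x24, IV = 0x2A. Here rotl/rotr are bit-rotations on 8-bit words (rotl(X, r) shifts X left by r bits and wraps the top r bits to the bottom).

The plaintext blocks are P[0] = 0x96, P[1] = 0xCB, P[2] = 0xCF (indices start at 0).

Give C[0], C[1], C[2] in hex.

C[0] = 0x5D, C[1] = 0x09, C[2] = 0xA9

CBC encryption: C_i = E(K, P_i ⊕ C_{i−1}), with C_{−1} = IV.
C[0]: P[0] ⊕ 0x2A = 0xBC; E(K, 0xBC) = 0x5D.
C[1]: P[1] ⊕ 0x5D = 0x96; E(K, 0x96) = 0x09.
C[2]: P[2] ⊕ 0x09 = 0xC6; E(K, 0xC6) = 0xA9.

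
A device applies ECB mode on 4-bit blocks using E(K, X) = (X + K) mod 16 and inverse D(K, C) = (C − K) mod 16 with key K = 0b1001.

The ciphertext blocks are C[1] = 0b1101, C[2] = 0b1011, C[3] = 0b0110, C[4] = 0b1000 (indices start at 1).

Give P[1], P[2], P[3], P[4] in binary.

P[1] = 0b0100, P[2] = 0b0010, P[3] = 0b1101, P[4] = 0b1111

ECB decryption: P_i = D(K, C_i).
P[1]: D(K, 0b1101) = 0b0100.
P[2]: D(K, 0b1011) = 0b0010.
P[3]: D(K, 0b0110) = 0b1101.
P[4]: D(K, 0b1000) = 0b1111.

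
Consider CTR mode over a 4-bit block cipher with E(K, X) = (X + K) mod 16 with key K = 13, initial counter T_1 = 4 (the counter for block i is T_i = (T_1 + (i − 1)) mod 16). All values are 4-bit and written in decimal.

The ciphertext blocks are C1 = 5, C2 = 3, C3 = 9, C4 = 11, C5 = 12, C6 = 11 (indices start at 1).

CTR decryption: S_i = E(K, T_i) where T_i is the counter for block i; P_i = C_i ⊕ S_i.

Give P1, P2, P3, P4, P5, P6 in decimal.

P1: T = 4, S = E(K, T) = 1; 5 ⊕ 1 = 4.
P2: T = 5, S = E(K, T) = 2; 3 ⊕ 2 = 1.
P3: T = 6, S = E(K, T) = 3; 9 ⊕ 3 = 10.
P4: T = 7, S = E(K, T) = 4; 11 ⊕ 4 = 15.
P5: T = 8, S = E(K, T) = 5; 12 ⊕ 5 = 9.
P6: T = 9, S = E(K, T) = 6; 11 ⊕ 6 = 13.

P1 = 4, P2 = 1, P3 = 10, P4 = 15, P5 = 9, P6 = 13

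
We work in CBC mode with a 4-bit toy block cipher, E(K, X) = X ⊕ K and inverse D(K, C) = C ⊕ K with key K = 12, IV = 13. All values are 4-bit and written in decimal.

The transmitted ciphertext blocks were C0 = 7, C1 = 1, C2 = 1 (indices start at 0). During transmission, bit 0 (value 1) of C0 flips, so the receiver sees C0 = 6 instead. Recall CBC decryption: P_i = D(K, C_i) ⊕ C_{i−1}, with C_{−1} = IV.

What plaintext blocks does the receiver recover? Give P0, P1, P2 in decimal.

Only C0 changed, to 6. In CBC, a change in C_i garbles P_i and flips the same bit in P_{i+1}. Decrypting the received ciphertext:
P0: D(K, 6) = 10; 10 ⊕ 13 = 7.
P1: D(K, 1) = 13; 13 ⊕ 6 = 11.
P2: D(K, 1) = 13; 13 ⊕ 1 = 12.
Blocks that differ from the original plaintext: P0, P1.

P0 = 7, P1 = 11, P2 = 12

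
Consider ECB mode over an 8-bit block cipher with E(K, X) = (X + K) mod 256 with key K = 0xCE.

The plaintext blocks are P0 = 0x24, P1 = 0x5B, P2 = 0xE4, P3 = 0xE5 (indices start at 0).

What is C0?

ECB encryption: C_i = E(K, P_i).
C0: E(K, 0x24) = 0xF2.

C0 = 0xF2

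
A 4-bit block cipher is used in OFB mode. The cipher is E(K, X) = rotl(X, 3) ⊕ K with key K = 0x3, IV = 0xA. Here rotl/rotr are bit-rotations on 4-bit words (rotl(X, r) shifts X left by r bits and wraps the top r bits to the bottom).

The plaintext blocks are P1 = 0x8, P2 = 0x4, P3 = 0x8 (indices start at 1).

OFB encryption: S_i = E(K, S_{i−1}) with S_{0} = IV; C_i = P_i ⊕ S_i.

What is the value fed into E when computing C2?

C1: S = E(K, 0xA) = 0x6; 0x8 ⊕ 0x6 = 0xE.
C2: S = E(K, 0x6) = 0x0; 0x4 ⊕ 0x0 = 0x4.
So the input to E for block 2 is 0x6.

0x6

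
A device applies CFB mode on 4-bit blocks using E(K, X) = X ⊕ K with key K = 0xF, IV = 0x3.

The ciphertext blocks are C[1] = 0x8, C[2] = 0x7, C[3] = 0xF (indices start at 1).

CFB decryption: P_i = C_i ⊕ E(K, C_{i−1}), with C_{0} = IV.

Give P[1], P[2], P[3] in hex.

P[1] = 0x4, P[2] = 0x0, P[3] = 0x7

P[1]: E(K, 0x3) = 0xC; 0x8 ⊕ 0xC = 0x4.
P[2]: E(K, 0x8) = 0x7; 0x7 ⊕ 0x7 = 0x0.
P[3]: E(K, 0x7) = 0x8; 0xF ⊕ 0x8 = 0x7.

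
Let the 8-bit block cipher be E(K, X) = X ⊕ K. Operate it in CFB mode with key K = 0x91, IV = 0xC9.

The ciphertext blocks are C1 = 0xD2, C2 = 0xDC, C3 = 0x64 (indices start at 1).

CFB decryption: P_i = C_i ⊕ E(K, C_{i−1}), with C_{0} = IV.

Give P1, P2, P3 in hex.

P1: E(K, 0xC9) = 0x58; 0xD2 ⊕ 0x58 = 0x8A.
P2: E(K, 0xD2) = 0x43; 0xDC ⊕ 0x43 = 0x9F.
P3: E(K, 0xDC) = 0x4D; 0x64 ⊕ 0x4D = 0x29.

P1 = 0x8A, P2 = 0x9F, P3 = 0x29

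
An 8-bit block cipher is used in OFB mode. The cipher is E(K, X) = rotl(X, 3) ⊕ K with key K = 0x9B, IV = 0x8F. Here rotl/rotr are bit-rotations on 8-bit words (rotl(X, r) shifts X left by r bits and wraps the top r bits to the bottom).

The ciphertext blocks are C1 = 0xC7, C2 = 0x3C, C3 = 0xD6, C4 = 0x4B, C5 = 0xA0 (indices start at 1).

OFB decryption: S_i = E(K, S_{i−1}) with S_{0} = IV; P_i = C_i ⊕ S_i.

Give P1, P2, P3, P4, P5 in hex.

P1: S = E(K, 0x8F) = 0xE7; 0xC7 ⊕ 0xE7 = 0x20.
P2: S = E(K, 0xE7) = 0xA4; 0x3C ⊕ 0xA4 = 0x98.
P3: S = E(K, 0xA4) = 0xBE; 0xD6 ⊕ 0xBE = 0x68.
P4: S = E(K, 0xBE) = 0x6E; 0x4B ⊕ 0x6E = 0x25.
P5: S = E(K, 0x6E) = 0xE8; 0xA0 ⊕ 0xE8 = 0x48.

P1 = 0x20, P2 = 0x98, P3 = 0x68, P4 = 0x25, P5 = 0x48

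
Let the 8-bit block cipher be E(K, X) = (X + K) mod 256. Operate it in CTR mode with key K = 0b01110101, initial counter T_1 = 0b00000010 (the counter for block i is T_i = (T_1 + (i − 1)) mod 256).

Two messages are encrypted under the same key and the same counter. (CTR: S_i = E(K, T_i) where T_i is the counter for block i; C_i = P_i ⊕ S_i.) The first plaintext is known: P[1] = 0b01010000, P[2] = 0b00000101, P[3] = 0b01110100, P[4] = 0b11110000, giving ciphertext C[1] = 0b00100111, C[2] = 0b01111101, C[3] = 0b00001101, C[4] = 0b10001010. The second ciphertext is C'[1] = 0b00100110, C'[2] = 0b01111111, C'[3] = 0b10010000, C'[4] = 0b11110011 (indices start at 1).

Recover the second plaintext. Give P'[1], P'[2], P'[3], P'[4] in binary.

In CTR with a reused counter, both messages share the same keystream S_i, so C_i ⊕ C'_i = P_i ⊕ P'_i and thus P'_i = P_i ⊕ C_i ⊕ C'_i.
P'[1]: 0b01010000 ⊕ 0b00100111 ⊕ 0b00100110 = 0b01010001.
P'[2]: 0b00000101 ⊕ 0b01111101 ⊕ 0b01111111 = 0b00000111.
P'[3]: 0b01110100 ⊕ 0b00001101 ⊕ 0b10010000 = 0b11101001.
P'[4]: 0b11110000 ⊕ 0b10001010 ⊕ 0b11110011 = 0b10001001.

P'[1] = 0b01010001, P'[2] = 0b00000111, P'[3] = 0b11101001, P'[4] = 0b10001001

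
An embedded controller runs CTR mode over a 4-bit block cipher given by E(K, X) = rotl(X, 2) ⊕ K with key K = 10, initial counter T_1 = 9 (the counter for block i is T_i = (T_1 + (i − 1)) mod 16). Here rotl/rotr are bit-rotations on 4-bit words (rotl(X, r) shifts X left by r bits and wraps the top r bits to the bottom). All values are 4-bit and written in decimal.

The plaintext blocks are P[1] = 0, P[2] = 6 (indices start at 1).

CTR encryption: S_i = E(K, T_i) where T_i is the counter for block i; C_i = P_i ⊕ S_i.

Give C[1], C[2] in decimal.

C[1] = 12, C[2] = 6

C[1]: T = 9, S = E(K, T) = 12; 0 ⊕ 12 = 12.
C[2]: T = 10, S = E(K, T) = 0; 6 ⊕ 0 = 6.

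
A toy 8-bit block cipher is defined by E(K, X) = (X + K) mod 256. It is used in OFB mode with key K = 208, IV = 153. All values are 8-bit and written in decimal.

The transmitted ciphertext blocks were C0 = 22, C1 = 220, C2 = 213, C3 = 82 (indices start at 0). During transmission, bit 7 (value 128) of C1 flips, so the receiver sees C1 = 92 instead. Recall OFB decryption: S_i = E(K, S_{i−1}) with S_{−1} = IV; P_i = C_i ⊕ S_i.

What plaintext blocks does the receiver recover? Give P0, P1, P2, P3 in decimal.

P0 = 127, P1 = 101, P2 = 220, P3 = 139

Only C1 changed, to 92. In OFB, a change in C_i flips the same bit in P_i only; the keystream is unaffected. Decrypting the received ciphertext:
P0: S = E(K, 153) = 105; 22 ⊕ 105 = 127.
P1: S = E(K, 105) = 57; 92 ⊕ 57 = 101.
P2: S = E(K, 57) = 9; 213 ⊕ 9 = 220.
P3: S = E(K, 9) = 217; 82 ⊕ 217 = 139.
Blocks that differ from the original plaintext: P1.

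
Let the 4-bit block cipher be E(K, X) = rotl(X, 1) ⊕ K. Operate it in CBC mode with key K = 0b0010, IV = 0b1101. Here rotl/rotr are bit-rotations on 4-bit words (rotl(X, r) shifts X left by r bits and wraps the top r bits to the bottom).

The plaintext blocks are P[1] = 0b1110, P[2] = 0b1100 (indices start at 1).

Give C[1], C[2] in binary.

CBC encryption: C_i = E(K, P_i ⊕ C_{i−1}), with C_{0} = IV.
C[1]: P[1] ⊕ 0b1101 = 0b0011; E(K, 0b0011) = 0b0100.
C[2]: P[2] ⊕ 0b0100 = 0b1000; E(K, 0b1000) = 0b0011.

C[1] = 0b0100, C[2] = 0b0011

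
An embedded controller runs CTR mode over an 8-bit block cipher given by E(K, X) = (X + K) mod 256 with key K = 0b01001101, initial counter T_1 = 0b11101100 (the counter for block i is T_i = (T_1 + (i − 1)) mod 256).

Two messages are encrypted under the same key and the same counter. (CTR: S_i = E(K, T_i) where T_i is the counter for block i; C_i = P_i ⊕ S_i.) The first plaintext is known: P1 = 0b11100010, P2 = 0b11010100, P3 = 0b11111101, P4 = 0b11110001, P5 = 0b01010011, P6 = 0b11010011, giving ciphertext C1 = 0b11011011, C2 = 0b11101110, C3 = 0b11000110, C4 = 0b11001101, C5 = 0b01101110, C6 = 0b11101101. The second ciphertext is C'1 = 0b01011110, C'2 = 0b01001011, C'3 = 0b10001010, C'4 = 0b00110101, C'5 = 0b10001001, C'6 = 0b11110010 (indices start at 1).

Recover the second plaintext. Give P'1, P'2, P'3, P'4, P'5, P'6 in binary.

P'1 = 0b01100111, P'2 = 0b01110001, P'3 = 0b10110001, P'4 = 0b00001001, P'5 = 0b10110100, P'6 = 0b11001100

In CTR with a reused counter, both messages share the same keystream S_i, so C_i ⊕ C'_i = P_i ⊕ P'_i and thus P'_i = P_i ⊕ C_i ⊕ C'_i.
P'1: 0b11100010 ⊕ 0b11011011 ⊕ 0b01011110 = 0b01100111.
P'2: 0b11010100 ⊕ 0b11101110 ⊕ 0b01001011 = 0b01110001.
P'3: 0b11111101 ⊕ 0b11000110 ⊕ 0b10001010 = 0b10110001.
P'4: 0b11110001 ⊕ 0b11001101 ⊕ 0b00110101 = 0b00001001.
P'5: 0b01010011 ⊕ 0b01101110 ⊕ 0b10001001 = 0b10110100.
P'6: 0b11010011 ⊕ 0b11101101 ⊕ 0b11110010 = 0b11001100.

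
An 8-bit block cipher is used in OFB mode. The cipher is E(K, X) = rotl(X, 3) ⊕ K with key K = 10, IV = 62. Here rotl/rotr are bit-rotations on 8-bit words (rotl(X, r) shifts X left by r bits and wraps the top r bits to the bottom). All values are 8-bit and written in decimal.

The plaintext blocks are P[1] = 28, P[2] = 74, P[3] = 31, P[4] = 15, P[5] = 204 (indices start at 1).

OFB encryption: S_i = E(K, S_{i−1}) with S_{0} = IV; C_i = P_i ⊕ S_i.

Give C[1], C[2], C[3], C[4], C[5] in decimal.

C[1] = 231, C[2] = 159, C[3] = 187, C[4] = 32, C[5] = 191

C[1]: S = E(K, 62) = 251; 28 ⊕ 251 = 231.
C[2]: S = E(K, 251) = 213; 74 ⊕ 213 = 159.
C[3]: S = E(K, 213) = 164; 31 ⊕ 164 = 187.
C[4]: S = E(K, 164) = 47; 15 ⊕ 47 = 32.
C[5]: S = E(K, 47) = 115; 204 ⊕ 115 = 191.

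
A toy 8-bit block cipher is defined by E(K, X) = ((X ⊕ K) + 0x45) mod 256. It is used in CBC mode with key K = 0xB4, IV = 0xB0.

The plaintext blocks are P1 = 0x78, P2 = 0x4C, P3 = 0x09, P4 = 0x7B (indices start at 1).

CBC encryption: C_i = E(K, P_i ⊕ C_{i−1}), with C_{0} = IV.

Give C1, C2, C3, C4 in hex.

C1: P1 ⊕ 0xB0 = 0xC8; E(K, 0xC8) = 0xC1.
C2: P2 ⊕ 0xC1 = 0x8D; E(K, 0x8D) = 0x7E.
C3: P3 ⊕ 0x7E = 0x77; E(K, 0x77) = 0x08.
C4: P4 ⊕ 0x08 = 0x73; E(K, 0x73) = 0x0C.

C1 = 0xC1, C2 = 0x7E, C3 = 0x08, C4 = 0x0C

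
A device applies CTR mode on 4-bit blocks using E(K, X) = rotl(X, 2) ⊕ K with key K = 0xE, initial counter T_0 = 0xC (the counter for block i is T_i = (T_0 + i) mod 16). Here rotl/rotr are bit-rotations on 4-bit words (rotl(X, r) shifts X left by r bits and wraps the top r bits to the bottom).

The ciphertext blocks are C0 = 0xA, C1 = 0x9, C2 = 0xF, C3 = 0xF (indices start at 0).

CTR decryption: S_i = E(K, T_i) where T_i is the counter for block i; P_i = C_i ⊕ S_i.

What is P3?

P3 = 0xE

P3: T = 0xF, S = E(K, T) = 0x1; 0xF ⊕ 0x1 = 0xE.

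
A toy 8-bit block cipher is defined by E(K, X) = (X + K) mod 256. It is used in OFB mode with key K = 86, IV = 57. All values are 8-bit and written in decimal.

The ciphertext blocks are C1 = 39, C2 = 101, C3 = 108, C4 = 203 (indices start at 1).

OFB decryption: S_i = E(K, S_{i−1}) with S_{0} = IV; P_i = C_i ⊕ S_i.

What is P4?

P4 = 90

P1: S = E(K, 57) = 143; 39 ⊕ 143 = 168.
P2: S = E(K, 143) = 229; 101 ⊕ 229 = 128.
P3: S = E(K, 229) = 59; 108 ⊕ 59 = 87.
P4: S = E(K, 59) = 145; 203 ⊕ 145 = 90.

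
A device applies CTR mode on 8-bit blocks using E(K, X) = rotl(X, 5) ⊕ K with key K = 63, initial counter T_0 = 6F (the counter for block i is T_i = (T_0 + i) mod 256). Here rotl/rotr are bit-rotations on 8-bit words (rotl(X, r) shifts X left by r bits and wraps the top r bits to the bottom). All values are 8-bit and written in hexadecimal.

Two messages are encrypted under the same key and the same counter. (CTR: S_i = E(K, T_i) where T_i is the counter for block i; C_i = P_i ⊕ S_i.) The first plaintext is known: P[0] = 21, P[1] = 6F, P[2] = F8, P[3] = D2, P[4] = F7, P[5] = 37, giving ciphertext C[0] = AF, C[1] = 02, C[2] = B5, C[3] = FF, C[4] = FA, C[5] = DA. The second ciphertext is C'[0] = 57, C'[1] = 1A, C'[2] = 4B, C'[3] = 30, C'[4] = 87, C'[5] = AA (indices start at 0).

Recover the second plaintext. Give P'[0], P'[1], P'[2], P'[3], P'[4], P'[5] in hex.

In CTR with a reused counter, both messages share the same keystream S_i, so C_i ⊕ C'_i = P_i ⊕ P'_i and thus P'_i = P_i ⊕ C_i ⊕ C'_i.
P'[0]: 21 ⊕ AF ⊕ 57 = D9.
P'[1]: 6F ⊕ 02 ⊕ 1A = 77.
P'[2]: F8 ⊕ B5 ⊕ 4B = 06.
P'[3]: D2 ⊕ FF ⊕ 30 = 1D.
P'[4]: F7 ⊕ FA ⊕ 87 = 8A.
P'[5]: 37 ⊕ DA ⊕ AA = 47.

P'[0] = D9, P'[1] = 77, P'[2] = 06, P'[3] = 1D, P'[4] = 8A, P'[5] = 47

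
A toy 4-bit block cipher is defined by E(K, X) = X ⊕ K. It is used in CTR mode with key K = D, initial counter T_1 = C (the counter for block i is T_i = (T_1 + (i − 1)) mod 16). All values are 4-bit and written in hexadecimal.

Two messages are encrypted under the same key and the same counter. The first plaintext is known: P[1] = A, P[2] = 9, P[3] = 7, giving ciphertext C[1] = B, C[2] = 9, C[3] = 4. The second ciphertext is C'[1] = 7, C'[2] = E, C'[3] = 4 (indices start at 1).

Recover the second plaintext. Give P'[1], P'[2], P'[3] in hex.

In CTR with a reused counter, both messages share the same keystream S_i, so C_i ⊕ C'_i = P_i ⊕ P'_i and thus P'_i = P_i ⊕ C_i ⊕ C'_i.
P'[1]: A ⊕ B ⊕ 7 = 6.
P'[2]: 9 ⊕ 9 ⊕ E = E.
P'[3]: 7 ⊕ 4 ⊕ 4 = 7.

P'[1] = 6, P'[2] = E, P'[3] = 7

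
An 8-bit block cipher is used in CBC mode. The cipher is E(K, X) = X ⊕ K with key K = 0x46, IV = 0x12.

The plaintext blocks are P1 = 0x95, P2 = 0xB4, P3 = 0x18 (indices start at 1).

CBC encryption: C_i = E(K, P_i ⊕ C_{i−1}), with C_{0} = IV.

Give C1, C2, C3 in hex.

C1 = 0xC1, C2 = 0x33, C3 = 0x6D

C1: P1 ⊕ 0x12 = 0x87; E(K, 0x87) = 0xC1.
C2: P2 ⊕ 0xC1 = 0x75; E(K, 0x75) = 0x33.
C3: P3 ⊕ 0x33 = 0x2B; E(K, 0x2B) = 0x6D.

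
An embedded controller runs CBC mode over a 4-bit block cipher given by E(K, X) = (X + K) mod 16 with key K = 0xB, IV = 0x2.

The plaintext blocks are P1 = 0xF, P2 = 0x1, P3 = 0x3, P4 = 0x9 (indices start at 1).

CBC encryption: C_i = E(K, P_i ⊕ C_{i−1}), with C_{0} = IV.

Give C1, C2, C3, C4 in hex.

C1 = 0x8, C2 = 0x4, C3 = 0x2, C4 = 0x6

C1: P1 ⊕ 0x2 = 0xD; E(K, 0xD) = 0x8.
C2: P2 ⊕ 0x8 = 0x9; E(K, 0x9) = 0x4.
C3: P3 ⊕ 0x4 = 0x7; E(K, 0x7) = 0x2.
C4: P4 ⊕ 0x2 = 0xB; E(K, 0xB) = 0x6.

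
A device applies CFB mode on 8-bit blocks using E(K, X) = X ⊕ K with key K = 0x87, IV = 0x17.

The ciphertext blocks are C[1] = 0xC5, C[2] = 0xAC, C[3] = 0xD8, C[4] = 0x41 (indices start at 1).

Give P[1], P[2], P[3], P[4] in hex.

P[1] = 0x55, P[2] = 0xEE, P[3] = 0xF3, P[4] = 0x1E

CFB decryption: P_i = C_i ⊕ E(K, C_{i−1}), with C_{0} = IV.
P[1]: E(K, 0x17) = 0x90; 0xC5 ⊕ 0x90 = 0x55.
P[2]: E(K, 0xC5) = 0x42; 0xAC ⊕ 0x42 = 0xEE.
P[3]: E(K, 0xAC) = 0x2B; 0xD8 ⊕ 0x2B = 0xF3.
P[4]: E(K, 0xD8) = 0x5F; 0x41 ⊕ 0x5F = 0x1E.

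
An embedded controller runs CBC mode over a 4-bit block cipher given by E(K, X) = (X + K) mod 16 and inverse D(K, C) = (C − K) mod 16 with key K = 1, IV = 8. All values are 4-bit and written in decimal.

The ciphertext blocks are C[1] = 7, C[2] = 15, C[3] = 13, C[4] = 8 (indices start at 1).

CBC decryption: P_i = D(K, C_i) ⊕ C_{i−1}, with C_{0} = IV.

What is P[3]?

P[3]: D(K, 13) = 12; 12 ⊕ 15 = 3.

P[3] = 3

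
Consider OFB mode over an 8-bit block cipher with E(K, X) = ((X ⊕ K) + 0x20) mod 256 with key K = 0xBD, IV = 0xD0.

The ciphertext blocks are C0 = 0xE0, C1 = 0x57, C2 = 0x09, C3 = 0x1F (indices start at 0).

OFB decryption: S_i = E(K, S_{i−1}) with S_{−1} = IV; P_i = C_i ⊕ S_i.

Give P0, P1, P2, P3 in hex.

P0: S = E(K, 0xD0) = 0x8D; 0xE0 ⊕ 0x8D = 0x6D.
P1: S = E(K, 0x8D) = 0x50; 0x57 ⊕ 0x50 = 0x07.
P2: S = E(K, 0x50) = 0x0D; 0x09 ⊕ 0x0D = 0x04.
P3: S = E(K, 0x0D) = 0xD0; 0x1F ⊕ 0xD0 = 0xCF.

P0 = 0x6D, P1 = 0x07, P2 = 0x04, P3 = 0xCF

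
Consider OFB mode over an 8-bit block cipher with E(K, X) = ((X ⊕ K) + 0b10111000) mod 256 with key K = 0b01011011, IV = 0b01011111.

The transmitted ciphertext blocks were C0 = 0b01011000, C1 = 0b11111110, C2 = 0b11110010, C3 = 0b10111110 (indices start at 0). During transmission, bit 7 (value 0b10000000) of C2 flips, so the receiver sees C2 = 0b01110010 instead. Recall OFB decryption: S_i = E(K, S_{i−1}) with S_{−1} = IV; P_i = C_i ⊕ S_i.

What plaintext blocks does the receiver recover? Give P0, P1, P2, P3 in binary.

Only C2 changed, to 0b01110010. In OFB, a change in C_i flips the same bit in P_i only; the keystream is unaffected. Decrypting the received ciphertext:
P0: S = E(K, 0b01011111) = 0b10111100; 0b01011000 ⊕ 0b10111100 = 0b11100100.
P1: S = E(K, 0b10111100) = 0b10011111; 0b11111110 ⊕ 0b10011111 = 0b01100001.
P2: S = E(K, 0b10011111) = 0b01111100; 0b01110010 ⊕ 0b01111100 = 0b00001110.
P3: S = E(K, 0b01111100) = 0b11011111; 0b10111110 ⊕ 0b11011111 = 0b01100001.
Blocks that differ from the original plaintext: P2.

P0 = 0b11100100, P1 = 0b01100001, P2 = 0b00001110, P3 = 0b01100001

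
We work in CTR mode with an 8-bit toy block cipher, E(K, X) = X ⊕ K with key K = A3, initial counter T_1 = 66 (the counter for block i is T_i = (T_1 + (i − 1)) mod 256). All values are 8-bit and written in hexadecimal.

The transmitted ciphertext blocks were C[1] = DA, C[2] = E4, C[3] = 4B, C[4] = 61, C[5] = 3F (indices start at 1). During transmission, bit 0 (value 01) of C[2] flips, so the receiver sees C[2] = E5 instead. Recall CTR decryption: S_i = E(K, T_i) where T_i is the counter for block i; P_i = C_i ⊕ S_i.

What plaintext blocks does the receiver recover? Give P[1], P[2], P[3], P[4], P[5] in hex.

P[1] = 1F, P[2] = 21, P[3] = 80, P[4] = AB, P[5] = F6

Only C[2] changed, to E5. In CTR, a change in C_i flips the same bit in P_i only; the keystream is unaffected. Decrypting the received ciphertext:
P[1]: T = 66, S = E(K, T) = C5; DA ⊕ C5 = 1F.
P[2]: T = 67, S = E(K, T) = C4; E5 ⊕ C4 = 21.
P[3]: T = 68, S = E(K, T) = CB; 4B ⊕ CB = 80.
P[4]: T = 69, S = E(K, T) = CA; 61 ⊕ CA = AB.
P[5]: T = 6A, S = E(K, T) = C9; 3F ⊕ C9 = F6.
Blocks that differ from the original plaintext: P[2].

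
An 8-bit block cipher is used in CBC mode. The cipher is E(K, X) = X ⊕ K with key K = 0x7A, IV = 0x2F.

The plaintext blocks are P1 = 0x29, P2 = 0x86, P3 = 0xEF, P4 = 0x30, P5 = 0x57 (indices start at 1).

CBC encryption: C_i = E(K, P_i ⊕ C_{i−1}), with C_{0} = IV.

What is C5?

C1: P1 ⊕ 0x2F = 0x06; E(K, 0x06) = 0x7C.
C2: P2 ⊕ 0x7C = 0xFA; E(K, 0xFA) = 0x80.
C3: P3 ⊕ 0x80 = 0x6F; E(K, 0x6F) = 0x15.
C4: P4 ⊕ 0x15 = 0x25; E(K, 0x25) = 0x5F.
C5: P5 ⊕ 0x5F = 0x08; E(K, 0x08) = 0x72.

C5 = 0x72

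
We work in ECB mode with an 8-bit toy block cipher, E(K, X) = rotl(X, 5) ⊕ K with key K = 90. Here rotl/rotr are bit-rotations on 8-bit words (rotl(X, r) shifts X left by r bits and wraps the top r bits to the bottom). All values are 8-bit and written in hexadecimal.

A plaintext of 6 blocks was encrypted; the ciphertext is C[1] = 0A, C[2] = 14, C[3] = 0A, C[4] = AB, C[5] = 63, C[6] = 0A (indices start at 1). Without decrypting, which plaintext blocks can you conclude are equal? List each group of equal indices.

P[1] = P[3] = P[6]

ECB encrypts each block independently with the same key, so equal ciphertext blocks imply equal plaintext blocks.
C[1] = C[3] = C[6] = 0A, so P[1] = P[3] = P[6].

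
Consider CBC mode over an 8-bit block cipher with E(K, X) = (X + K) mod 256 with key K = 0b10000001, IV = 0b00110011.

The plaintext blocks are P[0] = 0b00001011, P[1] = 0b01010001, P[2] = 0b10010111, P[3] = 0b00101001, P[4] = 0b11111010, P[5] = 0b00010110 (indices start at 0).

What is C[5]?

CBC encryption: C_i = E(K, P_i ⊕ C_{i−1}), with C_{−1} = IV.
C[0]: P[0] ⊕ 0b00110011 = 0b00111000; E(K, 0b00111000) = 0b10111001.
C[1]: P[1] ⊕ 0b10111001 = 0b11101000; E(K, 0b11101000) = 0b01101001.
C[2]: P[2] ⊕ 0b01101001 = 0b11111110; E(K, 0b11111110) = 0b01111111.
C[3]: P[3] ⊕ 0b01111111 = 0b01010110; E(K, 0b01010110) = 0b11010111.
C[4]: P[4] ⊕ 0b11010111 = 0b00101101; E(K, 0b00101101) = 0b10101110.
C[5]: P[5] ⊕ 0b10101110 = 0b10111000; E(K, 0b10111000) = 0b00111001.

C[5] = 0b00111001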